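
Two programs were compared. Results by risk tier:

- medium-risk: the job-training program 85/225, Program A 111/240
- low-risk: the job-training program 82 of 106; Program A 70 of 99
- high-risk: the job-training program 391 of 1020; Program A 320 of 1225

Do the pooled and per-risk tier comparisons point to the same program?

No

Medium-risk: the job-training program 85/225 = 37.8%, Program A 111/240 = 46.2% → Program A
Low-risk: the job-training program 82/106 = 77.4%, Program A 70/99 = 70.7% → the job-training program
High-risk: the job-training program 391/1020 = 38.3%, Program A 320/1225 = 26.1% → the job-training program
Overall: the job-training program 558/1351 = 41.3%, Program A 501/1564 = 32.0% → the job-training program
Neither sweeps: the job-training program wins 2 of 3 groups, Program A wins 1. The job-training program wins overall but not every group — no Simpson reversal.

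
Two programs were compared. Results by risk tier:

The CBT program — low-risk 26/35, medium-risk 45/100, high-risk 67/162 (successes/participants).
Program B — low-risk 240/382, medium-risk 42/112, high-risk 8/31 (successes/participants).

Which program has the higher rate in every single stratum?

Low-risk: the CBT program 26/35 = 74.3%, Program B 240/382 = 62.8% → the CBT program
Medium-risk: the CBT program 45/100 = 45.0%, Program B 42/112 = 37.5% → the CBT program
High-risk: the CBT program 67/162 = 41.4%, Program B 8/31 = 25.8% → the CBT program
The CBT program has the higher rate in all 3 groups.

the CBT program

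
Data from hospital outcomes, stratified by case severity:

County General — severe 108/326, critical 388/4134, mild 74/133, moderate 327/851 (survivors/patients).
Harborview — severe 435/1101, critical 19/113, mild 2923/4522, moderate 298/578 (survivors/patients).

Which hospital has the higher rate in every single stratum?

Severe: County General 108/326 = 33.1%, Harborview 435/1101 = 39.5% → Harborview
Critical: County General 388/4134 = 9.4%, Harborview 19/113 = 16.8% → Harborview
Mild: County General 74/133 = 55.6%, Harborview 2923/4522 = 64.6% → Harborview
Moderate: County General 327/851 = 38.4%, Harborview 298/578 = 51.6% → Harborview
Harborview has the higher rate in all 4 groups.

Harborview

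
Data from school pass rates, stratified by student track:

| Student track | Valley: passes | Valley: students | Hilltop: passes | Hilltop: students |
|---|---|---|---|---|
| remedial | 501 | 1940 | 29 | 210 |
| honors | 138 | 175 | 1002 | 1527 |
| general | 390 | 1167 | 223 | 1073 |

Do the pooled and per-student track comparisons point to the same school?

Remedial: Valley 501/1940 = 25.8%, Hilltop 29/210 = 13.8% → Valley
Honors: Valley 138/175 = 78.9%, Hilltop 1002/1527 = 65.6% → Valley
General: Valley 390/1167 = 33.4%, Hilltop 223/1073 = 20.8% → Valley
Overall: Valley 1029/3282 = 31.4%, Hilltop 1254/2810 = 44.6% → Hilltop
Valley wins each student group but Hilltop wins overall — the comparison reverses. Valley's students skew toward remedial, which has a lower base rate.

No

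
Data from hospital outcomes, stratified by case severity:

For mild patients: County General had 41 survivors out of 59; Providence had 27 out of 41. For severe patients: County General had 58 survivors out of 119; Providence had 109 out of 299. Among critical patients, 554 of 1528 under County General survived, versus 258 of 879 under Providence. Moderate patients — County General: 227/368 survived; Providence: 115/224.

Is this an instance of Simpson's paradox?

No

Mild: County General 41/59 = 69.5%, Providence 27/41 = 65.9% → County General
Severe: County General 58/119 = 48.7%, Providence 109/299 = 36.5% → County General
Critical: County General 554/1528 = 36.3%, Providence 258/879 = 29.4% → County General
Moderate: County General 227/368 = 61.7%, Providence 115/224 = 51.3% → County General
Overall: County General 880/2074 = 42.4%, Providence 509/1443 = 35.3% → County General
County General wins overall and in every case group — no reversal.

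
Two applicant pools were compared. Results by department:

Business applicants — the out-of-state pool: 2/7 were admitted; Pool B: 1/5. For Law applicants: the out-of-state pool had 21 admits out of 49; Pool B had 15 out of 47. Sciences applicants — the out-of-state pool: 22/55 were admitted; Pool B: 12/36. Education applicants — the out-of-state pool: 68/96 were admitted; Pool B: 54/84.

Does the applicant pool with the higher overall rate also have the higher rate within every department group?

Yes

Business: the out-of-state pool 2/7 = 28.6%, Pool B 1/5 = 20.0% → the out-of-state pool
Law: the out-of-state pool 21/49 = 42.9%, Pool B 15/47 = 31.9% → the out-of-state pool
Sciences: the out-of-state pool 22/55 = 40.0%, Pool B 12/36 = 33.3% → the out-of-state pool
Education: the out-of-state pool 68/96 = 70.8%, Pool B 54/84 = 64.3% → the out-of-state pool
Overall: the out-of-state pool 113/207 = 54.6%, Pool B 82/172 = 47.7% → the out-of-state pool
The out-of-state pool wins overall and in every department group — no reversal.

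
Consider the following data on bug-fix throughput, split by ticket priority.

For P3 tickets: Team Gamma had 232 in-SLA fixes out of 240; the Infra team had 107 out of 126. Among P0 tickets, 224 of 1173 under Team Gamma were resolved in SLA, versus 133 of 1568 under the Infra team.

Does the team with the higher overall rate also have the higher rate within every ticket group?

Yes

P3: Team Gamma 232/240 = 96.7%, the Infra team 107/126 = 84.9% → Team Gamma
P0: Team Gamma 224/1173 = 19.1%, the Infra team 133/1568 = 8.5% → Team Gamma
Overall: Team Gamma 456/1413 = 32.3%, the Infra team 240/1694 = 14.2% → Team Gamma
Team Gamma wins overall and in every ticket group — no reversal.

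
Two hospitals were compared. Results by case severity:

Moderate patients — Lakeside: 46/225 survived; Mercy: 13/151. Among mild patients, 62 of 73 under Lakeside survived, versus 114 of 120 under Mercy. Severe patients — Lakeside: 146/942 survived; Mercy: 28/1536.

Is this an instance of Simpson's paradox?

Moderate: Lakeside 46/225 = 20.4%, Mercy 13/151 = 8.6% → Lakeside
Mild: Lakeside 62/73 = 84.9%, Mercy 114/120 = 95.0% → Mercy
Severe: Lakeside 146/942 = 15.5%, Mercy 28/1536 = 1.8% → Lakeside
Overall: Lakeside 254/1240 = 20.5%, Mercy 155/1807 = 8.6% → Lakeside
Neither sweeps: Lakeside wins 2 of 3 groups, Mercy wins 1. Lakeside wins overall but not every group — no Simpson reversal.

No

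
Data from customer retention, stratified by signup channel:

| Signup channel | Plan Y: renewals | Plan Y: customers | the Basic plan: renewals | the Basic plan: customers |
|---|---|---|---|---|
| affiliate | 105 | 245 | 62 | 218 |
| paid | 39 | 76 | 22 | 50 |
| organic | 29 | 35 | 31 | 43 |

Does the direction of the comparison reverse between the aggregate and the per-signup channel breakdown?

No

Affiliate: Plan Y 105/245 = 42.9%, the Basic plan 62/218 = 28.4% → Plan Y
Paid: Plan Y 39/76 = 51.3%, the Basic plan 22/50 = 44.0% → Plan Y
Organic: Plan Y 29/35 = 82.9%, the Basic plan 31/43 = 72.1% → Plan Y
Overall: Plan Y 173/356 = 48.6%, the Basic plan 115/311 = 37.0% → Plan Y
Plan Y wins overall and in every signup group — no reversal.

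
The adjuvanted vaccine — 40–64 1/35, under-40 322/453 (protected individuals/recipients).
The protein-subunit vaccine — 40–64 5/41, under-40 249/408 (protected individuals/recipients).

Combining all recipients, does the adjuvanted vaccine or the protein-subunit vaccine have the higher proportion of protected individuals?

40–64: the adjuvanted vaccine 1/35 = 2.9%, the protein-subunit vaccine 5/41 = 12.2% → the protein-subunit vaccine
Under-40: the adjuvanted vaccine 322/453 = 71.1%, the protein-subunit vaccine 249/408 = 61.0% → the adjuvanted vaccine
Overall: the adjuvanted vaccine 323/488 = 66.2%, the protein-subunit vaccine 254/449 = 56.6% → the adjuvanted vaccine
(Neither sweeps every age group, but the adjuvanted vaccine has the higher pooled rate.)

the adjuvanted vaccine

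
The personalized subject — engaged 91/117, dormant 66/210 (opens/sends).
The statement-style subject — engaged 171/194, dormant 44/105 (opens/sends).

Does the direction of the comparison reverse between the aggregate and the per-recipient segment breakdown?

No

Engaged: the personalized subject 91/117 = 77.8%, the statement-style subject 171/194 = 88.1% → the statement-style subject
Dormant: the personalized subject 66/210 = 31.4%, the statement-style subject 44/105 = 41.9% → the statement-style subject
Overall: the personalized subject 157/327 = 48.0%, the statement-style subject 215/299 = 71.9% → the statement-style subject
The statement-style subject wins overall and in every recipient group — no reversal.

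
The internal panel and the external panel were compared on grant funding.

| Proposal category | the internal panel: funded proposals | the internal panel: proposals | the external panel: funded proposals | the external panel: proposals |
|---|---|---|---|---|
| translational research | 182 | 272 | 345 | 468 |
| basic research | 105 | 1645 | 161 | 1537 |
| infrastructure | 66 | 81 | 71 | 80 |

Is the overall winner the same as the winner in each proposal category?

Yes

Translational research: the internal panel 182/272 = 66.9%, the external panel 345/468 = 73.7% → the external panel
Basic research: the internal panel 105/1645 = 6.4%, the external panel 161/1537 = 10.5% → the external panel
Infrastructure: the internal panel 66/81 = 81.5%, the external panel 71/80 = 88.8% → the external panel
Overall: the internal panel 353/1998 = 17.7%, the external panel 577/2085 = 27.7% → the external panel
The external panel wins overall and in every proposal group — no reversal.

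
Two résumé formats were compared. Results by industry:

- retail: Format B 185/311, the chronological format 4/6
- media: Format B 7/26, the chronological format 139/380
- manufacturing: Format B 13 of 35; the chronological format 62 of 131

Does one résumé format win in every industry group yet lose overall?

Retail: Format B 185/311 = 59.5%, the chronological format 4/6 = 66.7% → the chronological format
Media: Format B 7/26 = 26.9%, the chronological format 139/380 = 36.6% → the chronological format
Manufacturing: Format B 13/35 = 37.1%, the chronological format 62/131 = 47.3% → the chronological format
Overall: Format B 205/372 = 55.1%, the chronological format 205/517 = 39.7% → Format B
The chronological format wins each industry group but Format B wins overall — the comparison reverses. The chronological format's applications skew toward media, which has a lower base rate.

Yes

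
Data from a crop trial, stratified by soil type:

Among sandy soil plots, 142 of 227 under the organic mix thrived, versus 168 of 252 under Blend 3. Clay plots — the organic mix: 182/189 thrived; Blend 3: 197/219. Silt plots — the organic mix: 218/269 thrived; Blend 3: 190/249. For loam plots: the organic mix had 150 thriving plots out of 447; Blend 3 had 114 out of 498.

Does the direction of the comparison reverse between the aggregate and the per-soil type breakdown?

Sandy soil: the organic mix 142/227 = 62.6%, Blend 3 168/252 = 66.7% → Blend 3
Clay: the organic mix 182/189 = 96.3%, Blend 3 197/219 = 90.0% → the organic mix
Silt: the organic mix 218/269 = 81.0%, Blend 3 190/249 = 76.3% → the organic mix
Loam: the organic mix 150/447 = 33.6%, Blend 3 114/498 = 22.9% → the organic mix
Overall: the organic mix 692/1132 = 61.1%, Blend 3 669/1218 = 54.9% → the organic mix
Neither sweeps: the organic mix wins 3 of 4 groups, Blend 3 wins 1. The organic mix wins overall but not every group — no Simpson reversal.

No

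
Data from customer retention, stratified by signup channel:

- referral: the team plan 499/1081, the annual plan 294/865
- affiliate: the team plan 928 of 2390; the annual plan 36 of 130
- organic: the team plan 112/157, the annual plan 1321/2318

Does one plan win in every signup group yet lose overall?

Referral: the team plan 499/1081 = 46.2%, the annual plan 294/865 = 34.0% → the team plan
Affiliate: the team plan 928/2390 = 38.8%, the annual plan 36/130 = 27.7% → the team plan
Organic: the team plan 112/157 = 71.3%, the annual plan 1321/2318 = 57.0% → the team plan
Overall: the team plan 1539/3628 = 42.4%, the annual plan 1651/3313 = 49.8% → the annual plan
The team plan wins each signup group but the annual plan wins overall — the comparison reverses. The team plan's customers skew toward affiliate, which has a lower base rate.

Yes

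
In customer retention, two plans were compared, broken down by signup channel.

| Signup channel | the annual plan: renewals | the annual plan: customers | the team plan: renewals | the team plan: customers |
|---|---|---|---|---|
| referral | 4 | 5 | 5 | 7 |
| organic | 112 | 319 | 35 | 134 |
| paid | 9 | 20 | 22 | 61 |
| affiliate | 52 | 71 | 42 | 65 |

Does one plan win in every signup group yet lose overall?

Referral: the annual plan 4/5 = 80.0%, the team plan 5/7 = 71.4% → the annual plan
Organic: the annual plan 112/319 = 35.1%, the team plan 35/134 = 26.1% → the annual plan
Paid: the annual plan 9/20 = 45.0%, the team plan 22/61 = 36.1% → the annual plan
Affiliate: the annual plan 52/71 = 73.2%, the team plan 42/65 = 64.6% → the annual plan
Overall: the annual plan 177/415 = 42.7%, the team plan 104/267 = 39.0% → the annual plan
The annual plan wins overall and in every signup group — no reversal.

No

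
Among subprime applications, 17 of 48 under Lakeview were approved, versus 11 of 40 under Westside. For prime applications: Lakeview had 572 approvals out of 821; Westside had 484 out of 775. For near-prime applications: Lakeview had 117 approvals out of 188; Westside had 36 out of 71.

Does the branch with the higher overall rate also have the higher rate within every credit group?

Yes

Subprime: Lakeview 17/48 = 35.4%, Westside 11/40 = 27.5% → Lakeview
Prime: Lakeview 572/821 = 69.7%, Westside 484/775 = 62.5% → Lakeview
Near-prime: Lakeview 117/188 = 62.2%, Westside 36/71 = 50.7% → Lakeview
Overall: Lakeview 706/1057 = 66.8%, Westside 531/886 = 59.9% → Lakeview
Lakeview wins overall and in every credit group — no reversal.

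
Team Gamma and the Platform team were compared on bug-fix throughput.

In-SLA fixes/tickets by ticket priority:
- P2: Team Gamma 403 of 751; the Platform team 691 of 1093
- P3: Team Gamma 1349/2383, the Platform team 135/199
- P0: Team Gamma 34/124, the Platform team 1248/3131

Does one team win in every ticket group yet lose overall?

Yes

P2: Team Gamma 403/751 = 53.7%, the Platform team 691/1093 = 63.2% → the Platform team
P3: Team Gamma 1349/2383 = 56.6%, the Platform team 135/199 = 67.8% → the Platform team
P0: Team Gamma 34/124 = 27.4%, the Platform team 1248/3131 = 39.9% → the Platform team
Overall: Team Gamma 1786/3258 = 54.8%, the Platform team 2074/4423 = 46.9% → Team Gamma
The Platform team wins each ticket group but Team Gamma wins overall — the comparison reverses. The Platform team's tickets skew toward P0, which has a lower base rate.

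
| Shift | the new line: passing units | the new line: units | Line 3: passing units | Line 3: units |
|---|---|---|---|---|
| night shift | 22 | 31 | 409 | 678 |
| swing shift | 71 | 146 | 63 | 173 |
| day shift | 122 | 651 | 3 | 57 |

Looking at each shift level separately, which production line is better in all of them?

the new line

Night shift: the new line 22/31 = 71.0%, Line 3 409/678 = 60.3% → the new line
Swing shift: the new line 71/146 = 48.6%, Line 3 63/173 = 36.4% → the new line
Day shift: the new line 122/651 = 18.7%, Line 3 3/57 = 5.3% → the new line
The new line has the higher rate in all 3 groups.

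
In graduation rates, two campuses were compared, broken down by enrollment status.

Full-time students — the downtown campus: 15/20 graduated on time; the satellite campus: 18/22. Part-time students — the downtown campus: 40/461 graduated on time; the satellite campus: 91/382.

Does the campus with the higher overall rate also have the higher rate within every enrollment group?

Yes

Full-time: the downtown campus 15/20 = 75.0%, the satellite campus 18/22 = 81.8% → the satellite campus
Part-time: the downtown campus 40/461 = 8.7%, the satellite campus 91/382 = 23.8% → the satellite campus
Overall: the downtown campus 55/481 = 11.4%, the satellite campus 109/404 = 27.0% → the satellite campus
The satellite campus wins overall and in every enrollment group — no reversal.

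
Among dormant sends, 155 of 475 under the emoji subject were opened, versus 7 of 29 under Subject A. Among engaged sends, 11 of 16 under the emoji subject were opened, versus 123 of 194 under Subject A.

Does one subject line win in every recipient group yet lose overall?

Yes

Dormant: the emoji subject 155/475 = 32.6%, Subject A 7/29 = 24.1% → the emoji subject
Engaged: the emoji subject 11/16 = 68.8%, Subject A 123/194 = 63.4% → the emoji subject
Overall: the emoji subject 166/491 = 33.8%, Subject A 130/223 = 58.3% → Subject A
The emoji subject wins each recipient group but Subject A wins overall — the comparison reverses. The emoji subject's sends skew toward dormant, which has a lower base rate.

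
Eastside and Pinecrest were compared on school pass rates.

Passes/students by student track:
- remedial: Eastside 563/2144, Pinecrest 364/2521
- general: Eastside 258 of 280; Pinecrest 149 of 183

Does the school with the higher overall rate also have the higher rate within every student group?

Remedial: Eastside 563/2144 = 26.3%, Pinecrest 364/2521 = 14.4% → Eastside
General: Eastside 258/280 = 92.1%, Pinecrest 149/183 = 81.4% → Eastside
Overall: Eastside 821/2424 = 33.9%, Pinecrest 513/2704 = 19.0% → Eastside
Eastside wins overall and in every student group — no reversal.

Yes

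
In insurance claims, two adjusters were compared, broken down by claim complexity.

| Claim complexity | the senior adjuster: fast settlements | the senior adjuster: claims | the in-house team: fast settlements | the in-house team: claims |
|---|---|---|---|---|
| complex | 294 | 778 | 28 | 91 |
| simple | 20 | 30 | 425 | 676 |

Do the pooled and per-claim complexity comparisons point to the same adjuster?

No

Complex: the senior adjuster 294/778 = 37.8%, the in-house team 28/91 = 30.8% → the senior adjuster
Simple: the senior adjuster 20/30 = 66.7%, the in-house team 425/676 = 62.9% → the senior adjuster
Overall: the senior adjuster 314/808 = 38.9%, the in-house team 453/767 = 59.1% → the in-house team
The senior adjuster wins each claim group but the in-house team wins overall — the comparison reverses. The senior adjuster's claims skew toward complex, which has a lower base rate.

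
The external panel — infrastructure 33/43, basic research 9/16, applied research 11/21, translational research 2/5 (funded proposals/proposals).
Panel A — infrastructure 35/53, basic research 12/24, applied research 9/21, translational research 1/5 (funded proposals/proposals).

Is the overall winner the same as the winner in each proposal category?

Infrastructure: the external panel 33/43 = 76.7%, Panel A 35/53 = 66.0% → the external panel
Basic research: the external panel 9/16 = 56.2%, Panel A 12/24 = 50.0% → the external panel
Applied research: the external panel 11/21 = 52.4%, Panel A 9/21 = 42.9% → the external panel
Translational research: the external panel 2/5 = 40.0%, Panel A 1/5 = 20.0% → the external panel
Overall: the external panel 55/85 = 64.7%, Panel A 57/103 = 55.3% → the external panel
The external panel wins overall and in every proposal group — no reversal.

Yes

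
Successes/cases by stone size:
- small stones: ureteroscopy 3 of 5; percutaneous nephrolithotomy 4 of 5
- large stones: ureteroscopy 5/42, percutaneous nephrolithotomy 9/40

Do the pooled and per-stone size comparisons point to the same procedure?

Yes

Small stones: ureteroscopy 3/5 = 60.0%, percutaneous nephrolithotomy 4/5 = 80.0% → percutaneous nephrolithotomy
Large stones: ureteroscopy 5/42 = 11.9%, percutaneous nephrolithotomy 9/40 = 22.5% → percutaneous nephrolithotomy
Overall: ureteroscopy 8/47 = 17.0%, percutaneous nephrolithotomy 13/45 = 28.9% → percutaneous nephrolithotomy
Percutaneous nephrolithotomy wins overall and in every stone group — no reversal.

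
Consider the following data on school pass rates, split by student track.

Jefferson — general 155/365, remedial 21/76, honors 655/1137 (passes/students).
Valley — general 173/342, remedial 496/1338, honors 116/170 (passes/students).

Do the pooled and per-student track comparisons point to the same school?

No

General: Jefferson 155/365 = 42.5%, Valley 173/342 = 50.6% → Valley
Remedial: Jefferson 21/76 = 27.6%, Valley 496/1338 = 37.1% → Valley
Honors: Jefferson 655/1137 = 57.6%, Valley 116/170 = 68.2% → Valley
Overall: Jefferson 831/1578 = 52.7%, Valley 785/1850 = 42.4% → Jefferson
Valley wins each student group but Jefferson wins overall — the comparison reverses. Valley's students skew toward remedial, which has a lower base rate.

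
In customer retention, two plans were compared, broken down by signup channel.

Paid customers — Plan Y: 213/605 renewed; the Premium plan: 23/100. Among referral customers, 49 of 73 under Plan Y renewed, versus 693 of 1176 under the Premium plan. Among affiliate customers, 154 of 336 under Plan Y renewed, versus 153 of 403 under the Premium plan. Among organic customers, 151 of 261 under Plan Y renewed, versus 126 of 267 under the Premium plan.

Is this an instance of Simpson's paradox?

Paid: Plan Y 213/605 = 35.2%, the Premium plan 23/100 = 23.0% → Plan Y
Referral: Plan Y 49/73 = 67.1%, the Premium plan 693/1176 = 58.9% → Plan Y
Affiliate: Plan Y 154/336 = 45.8%, the Premium plan 153/403 = 38.0% → Plan Y
Organic: Plan Y 151/261 = 57.9%, the Premium plan 126/267 = 47.2% → Plan Y
Overall: Plan Y 567/1275 = 44.5%, the Premium plan 995/1946 = 51.1% → the Premium plan
Plan Y wins each signup group but the Premium plan wins overall — the comparison reverses. Plan Y's customers skew toward paid, which has a lower base rate.

Yes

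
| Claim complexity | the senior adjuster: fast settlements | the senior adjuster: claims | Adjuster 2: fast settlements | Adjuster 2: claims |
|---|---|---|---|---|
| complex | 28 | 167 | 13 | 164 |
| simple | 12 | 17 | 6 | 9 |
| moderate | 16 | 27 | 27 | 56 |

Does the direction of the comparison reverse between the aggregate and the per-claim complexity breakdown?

Complex: the senior adjuster 28/167 = 16.8%, Adjuster 2 13/164 = 7.9% → the senior adjuster
Simple: the senior adjuster 12/17 = 70.6%, Adjuster 2 6/9 = 66.7% → the senior adjuster
Moderate: the senior adjuster 16/27 = 59.3%, Adjuster 2 27/56 = 48.2% → the senior adjuster
Overall: the senior adjuster 56/211 = 26.5%, Adjuster 2 46/229 = 20.1% → the senior adjuster
The senior adjuster wins overall and in every claim group — no reversal.

No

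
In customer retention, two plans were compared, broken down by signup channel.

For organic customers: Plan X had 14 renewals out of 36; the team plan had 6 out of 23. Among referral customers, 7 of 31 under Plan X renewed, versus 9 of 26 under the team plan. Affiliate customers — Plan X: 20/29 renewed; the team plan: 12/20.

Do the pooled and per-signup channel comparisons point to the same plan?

Organic: Plan X 14/36 = 38.9%, the team plan 6/23 = 26.1% → Plan X
Referral: Plan X 7/31 = 22.6%, the team plan 9/26 = 34.6% → the team plan
Affiliate: Plan X 20/29 = 69.0%, the team plan 12/20 = 60.0% → Plan X
Overall: Plan X 41/96 = 42.7%, the team plan 27/69 = 39.1% → Plan X
Neither sweeps: Plan X wins 2 of 3 groups, the team plan wins 1. Plan X wins overall but not every group — no Simpson reversal.

No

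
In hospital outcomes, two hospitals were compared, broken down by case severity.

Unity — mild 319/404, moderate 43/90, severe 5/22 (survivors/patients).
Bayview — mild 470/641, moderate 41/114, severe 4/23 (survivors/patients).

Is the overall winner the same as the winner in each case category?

Mild: Unity 319/404 = 79.0%, Bayview 470/641 = 73.3% → Unity
Moderate: Unity 43/90 = 47.8%, Bayview 41/114 = 36.0% → Unity
Severe: Unity 5/22 = 22.7%, Bayview 4/23 = 17.4% → Unity
Overall: Unity 367/516 = 71.1%, Bayview 515/778 = 66.2% → Unity
Unity wins overall and in every case group — no reversal.

Yes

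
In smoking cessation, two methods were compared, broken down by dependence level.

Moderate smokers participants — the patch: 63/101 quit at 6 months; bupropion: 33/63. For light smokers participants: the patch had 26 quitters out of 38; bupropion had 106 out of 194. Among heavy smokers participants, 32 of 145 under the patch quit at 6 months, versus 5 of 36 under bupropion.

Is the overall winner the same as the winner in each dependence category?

Moderate smokers: the patch 63/101 = 62.4%, bupropion 33/63 = 52.4% → the patch
Light smokers: the patch 26/38 = 68.4%, bupropion 106/194 = 54.6% → the patch
Heavy smokers: the patch 32/145 = 22.1%, bupropion 5/36 = 13.9% → the patch
Overall: the patch 121/284 = 42.6%, bupropion 144/293 = 49.1% → bupropion
The patch wins each dependence group but bupropion wins overall — the comparison reverses. The patch's participants skew toward heavy smokers, which has a lower base rate.

No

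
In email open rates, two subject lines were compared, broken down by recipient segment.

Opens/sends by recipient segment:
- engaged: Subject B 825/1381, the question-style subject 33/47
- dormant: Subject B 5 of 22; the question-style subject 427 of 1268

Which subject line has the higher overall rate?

Engaged: Subject B 825/1381 = 59.7%, the question-style subject 33/47 = 70.2% → the question-style subject
Dormant: Subject B 5/22 = 22.7%, the question-style subject 427/1268 = 33.7% → the question-style subject
Overall: Subject B 830/1403 = 59.2%, the question-style subject 460/1315 = 35.0% → Subject B
(The question-style subject wins every recipient group but Subject B wins overall — the question-style subject's sends skew toward the low-rate dormant group.)

Subject B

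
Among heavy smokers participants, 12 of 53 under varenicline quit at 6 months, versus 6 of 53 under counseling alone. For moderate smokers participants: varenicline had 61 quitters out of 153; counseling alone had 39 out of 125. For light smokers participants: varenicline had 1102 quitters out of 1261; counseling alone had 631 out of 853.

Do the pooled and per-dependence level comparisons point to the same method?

Heavy smokers: varenicline 12/53 = 22.6%, counseling alone 6/53 = 11.3% → varenicline
Moderate smokers: varenicline 61/153 = 39.9%, counseling alone 39/125 = 31.2% → varenicline
Light smokers: varenicline 1102/1261 = 87.4%, counseling alone 631/853 = 74.0% → varenicline
Overall: varenicline 1175/1467 = 80.1%, counseling alone 676/1031 = 65.6% → varenicline
Varenicline wins overall and in every dependence group — no reversal.

Yes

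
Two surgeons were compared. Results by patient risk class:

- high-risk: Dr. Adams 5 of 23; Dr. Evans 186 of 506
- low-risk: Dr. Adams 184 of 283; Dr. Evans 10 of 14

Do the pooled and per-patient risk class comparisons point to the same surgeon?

High-risk: Dr. Adams 5/23 = 21.7%, Dr. Evans 186/506 = 36.8% → Dr. Evans
Low-risk: Dr. Adams 184/283 = 65.0%, Dr. Evans 10/14 = 71.4% → Dr. Evans
Overall: Dr. Adams 189/306 = 61.8%, Dr. Evans 196/520 = 37.7% → Dr. Adams
Dr. Evans wins each patient risk group but Dr. Adams wins overall — the comparison reverses. Dr. Evans's operations skew toward high-risk, which has a lower base rate.

No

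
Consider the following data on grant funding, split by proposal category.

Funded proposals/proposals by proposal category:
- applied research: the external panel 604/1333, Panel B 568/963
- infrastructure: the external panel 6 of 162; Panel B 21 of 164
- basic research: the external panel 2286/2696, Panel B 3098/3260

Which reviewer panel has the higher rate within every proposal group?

Applied research: the external panel 604/1333 = 45.3%, Panel B 568/963 = 59.0% → Panel B
Infrastructure: the external panel 6/162 = 3.7%, Panel B 21/164 = 12.8% → Panel B
Basic research: the external panel 2286/2696 = 84.8%, Panel B 3098/3260 = 95.0% → Panel B
Panel B has the higher rate in all 3 groups.

Panel B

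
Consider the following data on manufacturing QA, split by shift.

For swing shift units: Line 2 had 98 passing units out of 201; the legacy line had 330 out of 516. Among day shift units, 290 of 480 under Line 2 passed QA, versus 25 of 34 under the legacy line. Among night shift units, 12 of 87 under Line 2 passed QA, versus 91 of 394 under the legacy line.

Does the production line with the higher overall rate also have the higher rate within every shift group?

No

Swing shift: Line 2 98/201 = 48.8%, the legacy line 330/516 = 64.0% → the legacy line
Day shift: Line 2 290/480 = 60.4%, the legacy line 25/34 = 73.5% → the legacy line
Night shift: Line 2 12/87 = 13.8%, the legacy line 91/394 = 23.1% → the legacy line
Overall: Line 2 400/768 = 52.1%, the legacy line 446/944 = 47.2% → Line 2
The legacy line wins each shift group but Line 2 wins overall — the comparison reverses. The legacy line's units skew toward night shift, which has a lower base rate.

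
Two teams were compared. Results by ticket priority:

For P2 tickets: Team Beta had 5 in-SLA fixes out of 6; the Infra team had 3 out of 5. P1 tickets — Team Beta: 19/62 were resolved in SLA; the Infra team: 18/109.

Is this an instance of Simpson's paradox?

No

P2: Team Beta 5/6 = 83.3%, the Infra team 3/5 = 60.0% → Team Beta
P1: Team Beta 19/62 = 30.6%, the Infra team 18/109 = 16.5% → Team Beta
Overall: Team Beta 24/68 = 35.3%, the Infra team 21/114 = 18.4% → Team Beta
Team Beta wins overall and in every ticket group — no reversal.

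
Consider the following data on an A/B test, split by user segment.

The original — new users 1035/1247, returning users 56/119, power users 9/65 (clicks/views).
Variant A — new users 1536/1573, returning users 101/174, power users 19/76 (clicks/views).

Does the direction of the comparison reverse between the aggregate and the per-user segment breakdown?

New users: the original 1035/1247 = 83.0%, Variant A 1536/1573 = 97.6% → Variant A
Returning users: the original 56/119 = 47.1%, Variant A 101/174 = 58.0% → Variant A
Power users: the original 9/65 = 13.8%, Variant A 19/76 = 25.0% → Variant A
Overall: the original 1100/1431 = 76.9%, Variant A 1656/1823 = 90.8% → Variant A
Variant A wins overall and in every user group — no reversal.

No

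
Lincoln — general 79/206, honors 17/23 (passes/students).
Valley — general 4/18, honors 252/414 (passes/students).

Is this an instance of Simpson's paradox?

General: Lincoln 79/206 = 38.3%, Valley 4/18 = 22.2% → Lincoln
Honors: Lincoln 17/23 = 73.9%, Valley 252/414 = 60.9% → Lincoln
Overall: Lincoln 96/229 = 41.9%, Valley 256/432 = 59.3% → Valley
Lincoln wins each student group but Valley wins overall — the comparison reverses. Lincoln's students skew toward general, which has a lower base rate.

Yes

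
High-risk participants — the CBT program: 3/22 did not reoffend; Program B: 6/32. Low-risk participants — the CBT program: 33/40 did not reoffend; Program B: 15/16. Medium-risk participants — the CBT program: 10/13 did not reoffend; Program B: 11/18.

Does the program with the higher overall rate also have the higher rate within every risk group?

No

High-risk: the CBT program 3/22 = 13.6%, Program B 6/32 = 18.8% → Program B
Low-risk: the CBT program 33/40 = 82.5%, Program B 15/16 = 93.8% → Program B
Medium-risk: the CBT program 10/13 = 76.9%, Program B 11/18 = 61.1% → the CBT program
Overall: the CBT program 46/75 = 61.3%, Program B 32/66 = 48.5% → the CBT program
Neither sweeps: the CBT program wins 1 of 3 groups, Program B wins 2. The CBT program wins overall but not every group — no Simpson reversal.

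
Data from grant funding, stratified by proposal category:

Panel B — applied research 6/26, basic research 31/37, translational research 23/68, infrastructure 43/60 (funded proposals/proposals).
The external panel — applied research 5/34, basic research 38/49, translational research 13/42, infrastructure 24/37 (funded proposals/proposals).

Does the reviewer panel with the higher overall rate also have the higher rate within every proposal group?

Yes

Applied research: Panel B 6/26 = 23.1%, the external panel 5/34 = 14.7% → Panel B
Basic research: Panel B 31/37 = 83.8%, the external panel 38/49 = 77.6% → Panel B
Translational research: Panel B 23/68 = 33.8%, the external panel 13/42 = 31.0% → Panel B
Infrastructure: Panel B 43/60 = 71.7%, the external panel 24/37 = 64.9% → Panel B
Overall: Panel B 103/191 = 53.9%, the external panel 80/162 = 49.4% → Panel B
Panel B wins overall and in every proposal group — no reversal.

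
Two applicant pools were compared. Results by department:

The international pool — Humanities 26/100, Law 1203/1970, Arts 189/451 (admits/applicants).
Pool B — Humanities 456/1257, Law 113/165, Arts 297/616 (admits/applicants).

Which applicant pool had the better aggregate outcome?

Humanities: the international pool 26/100 = 26.0%, Pool B 456/1257 = 36.3% → Pool B
Law: the international pool 1203/1970 = 61.1%, Pool B 113/165 = 68.5% → Pool B
Arts: the international pool 189/451 = 41.9%, Pool B 297/616 = 48.2% → Pool B
Overall: the international pool 1418/2521 = 56.2%, Pool B 866/2038 = 42.5% → the international pool
(Pool B wins every department group but the international pool wins overall — Pool B's applicants skew toward the low-rate Humanities group.)

the international pool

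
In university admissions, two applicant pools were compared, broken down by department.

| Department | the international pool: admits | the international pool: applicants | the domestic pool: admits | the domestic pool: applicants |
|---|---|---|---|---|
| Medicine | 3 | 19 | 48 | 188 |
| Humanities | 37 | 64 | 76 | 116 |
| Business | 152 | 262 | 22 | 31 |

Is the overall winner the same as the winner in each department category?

No

Medicine: the international pool 3/19 = 15.8%, the domestic pool 48/188 = 25.5% → the domestic pool
Humanities: the international pool 37/64 = 57.8%, the domestic pool 76/116 = 65.5% → the domestic pool
Business: the international pool 152/262 = 58.0%, the domestic pool 22/31 = 71.0% → the domestic pool
Overall: the international pool 192/345 = 55.7%, the domestic pool 146/335 = 43.6% → the international pool
The domestic pool wins each department group but the international pool wins overall — the comparison reverses. The domestic pool's applicants skew toward Medicine, which has a lower base rate.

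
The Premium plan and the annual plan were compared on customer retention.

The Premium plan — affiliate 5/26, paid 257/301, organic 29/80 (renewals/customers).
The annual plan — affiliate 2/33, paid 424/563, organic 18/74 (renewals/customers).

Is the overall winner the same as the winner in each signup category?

Affiliate: the Premium plan 5/26 = 19.2%, the annual plan 2/33 = 6.1% → the Premium plan
Paid: the Premium plan 257/301 = 85.4%, the annual plan 424/563 = 75.3% → the Premium plan
Organic: the Premium plan 29/80 = 36.2%, the annual plan 18/74 = 24.3% → the Premium plan
Overall: the Premium plan 291/407 = 71.5%, the annual plan 444/670 = 66.3% → the Premium plan
The Premium plan wins overall and in every signup group — no reversal.

Yes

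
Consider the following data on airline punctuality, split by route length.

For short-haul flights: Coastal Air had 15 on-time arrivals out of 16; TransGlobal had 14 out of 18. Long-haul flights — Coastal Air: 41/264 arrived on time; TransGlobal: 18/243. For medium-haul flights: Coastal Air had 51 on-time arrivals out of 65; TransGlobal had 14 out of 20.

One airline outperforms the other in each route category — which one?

Coastal Air

Short-haul: Coastal Air 15/16 = 93.8%, TransGlobal 14/18 = 77.8% → Coastal Air
Long-haul: Coastal Air 41/264 = 15.5%, TransGlobal 18/243 = 7.4% → Coastal Air
Medium-haul: Coastal Air 51/65 = 78.5%, TransGlobal 14/20 = 70.0% → Coastal Air
Coastal Air has the higher rate in all 3 groups.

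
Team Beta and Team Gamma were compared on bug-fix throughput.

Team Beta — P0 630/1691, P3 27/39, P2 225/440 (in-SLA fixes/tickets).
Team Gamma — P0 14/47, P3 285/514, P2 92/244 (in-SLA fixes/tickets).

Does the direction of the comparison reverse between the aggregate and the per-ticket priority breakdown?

Yes

P0: Team Beta 630/1691 = 37.3%, Team Gamma 14/47 = 29.8% → Team Beta
P3: Team Beta 27/39 = 69.2%, Team Gamma 285/514 = 55.4% → Team Beta
P2: Team Beta 225/440 = 51.1%, Team Gamma 92/244 = 37.7% → Team Beta
Overall: Team Beta 882/2170 = 40.6%, Team Gamma 391/805 = 48.6% → Team Gamma
Team Beta wins each ticket group but Team Gamma wins overall — the comparison reverses. Team Beta's tickets skew toward P0, which has a lower base rate.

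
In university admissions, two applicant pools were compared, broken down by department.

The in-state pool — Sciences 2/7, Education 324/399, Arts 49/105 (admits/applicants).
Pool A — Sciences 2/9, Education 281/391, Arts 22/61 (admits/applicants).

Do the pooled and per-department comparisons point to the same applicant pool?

Yes

Sciences: the in-state pool 2/7 = 28.6%, Pool A 2/9 = 22.2% → the in-state pool
Education: the in-state pool 324/399 = 81.2%, Pool A 281/391 = 71.9% → the in-state pool
Arts: the in-state pool 49/105 = 46.7%, Pool A 22/61 = 36.1% → the in-state pool
Overall: the in-state pool 375/511 = 73.4%, Pool A 305/461 = 66.2% → the in-state pool
The in-state pool wins overall and in every department group — no reversal.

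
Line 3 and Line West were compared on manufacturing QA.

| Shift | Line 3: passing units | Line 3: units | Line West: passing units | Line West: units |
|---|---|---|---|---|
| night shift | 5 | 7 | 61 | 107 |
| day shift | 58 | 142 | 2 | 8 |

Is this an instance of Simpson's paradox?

Yes

Night shift: Line 3 5/7 = 71.4%, Line West 61/107 = 57.0% → Line 3
Day shift: Line 3 58/142 = 40.8%, Line West 2/8 = 25.0% → Line 3
Overall: Line 3 63/149 = 42.3%, Line West 63/115 = 54.8% → Line West
Line 3 wins each shift group but Line West wins overall — the comparison reverses. Line 3's units skew toward day shift, which has a lower base rate.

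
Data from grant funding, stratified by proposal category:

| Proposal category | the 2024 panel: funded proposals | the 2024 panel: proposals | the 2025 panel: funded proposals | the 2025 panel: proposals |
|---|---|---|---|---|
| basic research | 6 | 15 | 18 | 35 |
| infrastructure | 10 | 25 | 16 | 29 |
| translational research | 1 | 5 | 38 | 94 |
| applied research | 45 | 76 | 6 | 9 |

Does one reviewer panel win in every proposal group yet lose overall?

Yes

Basic research: the 2024 panel 6/15 = 40.0%, the 2025 panel 18/35 = 51.4% → the 2025 panel
Infrastructure: the 2024 panel 10/25 = 40.0%, the 2025 panel 16/29 = 55.2% → the 2025 panel
Translational research: the 2024 panel 1/5 = 20.0%, the 2025 panel 38/94 = 40.4% → the 2025 panel
Applied research: the 2024 panel 45/76 = 59.2%, the 2025 panel 6/9 = 66.7% → the 2025 panel
Overall: the 2024 panel 62/121 = 51.2%, the 2025 panel 78/167 = 46.7% → the 2024 panel
The 2025 panel wins each proposal group but the 2024 panel wins overall — the comparison reverses. The 2025 panel's proposals skew toward translational research, which has a lower base rate.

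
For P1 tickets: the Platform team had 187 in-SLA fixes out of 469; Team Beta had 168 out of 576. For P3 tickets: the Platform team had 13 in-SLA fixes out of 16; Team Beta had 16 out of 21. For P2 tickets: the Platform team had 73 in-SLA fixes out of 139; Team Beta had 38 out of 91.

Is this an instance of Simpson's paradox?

P1: the Platform team 187/469 = 39.9%, Team Beta 168/576 = 29.2% → the Platform team
P3: the Platform team 13/16 = 81.2%, Team Beta 16/21 = 76.2% → the Platform team
P2: the Platform team 73/139 = 52.5%, Team Beta 38/91 = 41.8% → the Platform team
Overall: the Platform team 273/624 = 43.8%, Team Beta 222/688 = 32.3% → the Platform team
The Platform team wins overall and in every ticket group — no reversal.

No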